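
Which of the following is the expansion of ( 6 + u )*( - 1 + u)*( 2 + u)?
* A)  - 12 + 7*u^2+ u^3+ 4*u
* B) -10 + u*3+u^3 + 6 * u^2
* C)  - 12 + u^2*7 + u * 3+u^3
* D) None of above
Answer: A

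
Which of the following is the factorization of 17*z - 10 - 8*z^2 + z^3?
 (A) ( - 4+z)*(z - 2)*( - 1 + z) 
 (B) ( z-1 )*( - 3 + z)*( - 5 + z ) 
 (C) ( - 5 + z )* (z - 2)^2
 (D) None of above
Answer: D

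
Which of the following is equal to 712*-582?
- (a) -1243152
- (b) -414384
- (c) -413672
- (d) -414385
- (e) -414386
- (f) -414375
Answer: b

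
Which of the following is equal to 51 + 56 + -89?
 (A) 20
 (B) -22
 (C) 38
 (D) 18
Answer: D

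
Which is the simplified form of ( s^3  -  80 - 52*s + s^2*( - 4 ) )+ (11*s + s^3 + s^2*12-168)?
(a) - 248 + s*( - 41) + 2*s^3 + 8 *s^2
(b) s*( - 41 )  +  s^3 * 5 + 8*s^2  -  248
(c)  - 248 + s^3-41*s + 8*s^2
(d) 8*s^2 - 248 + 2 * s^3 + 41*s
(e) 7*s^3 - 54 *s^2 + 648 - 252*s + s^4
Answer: a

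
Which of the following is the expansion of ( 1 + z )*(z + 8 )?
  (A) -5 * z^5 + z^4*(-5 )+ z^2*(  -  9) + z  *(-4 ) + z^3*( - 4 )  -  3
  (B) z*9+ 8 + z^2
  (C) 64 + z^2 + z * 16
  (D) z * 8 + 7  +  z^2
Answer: B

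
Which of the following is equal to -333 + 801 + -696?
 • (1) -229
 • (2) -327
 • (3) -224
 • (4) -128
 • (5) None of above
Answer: 5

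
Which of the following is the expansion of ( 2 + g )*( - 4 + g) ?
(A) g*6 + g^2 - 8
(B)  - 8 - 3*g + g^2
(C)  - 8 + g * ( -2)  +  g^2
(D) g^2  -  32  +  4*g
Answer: C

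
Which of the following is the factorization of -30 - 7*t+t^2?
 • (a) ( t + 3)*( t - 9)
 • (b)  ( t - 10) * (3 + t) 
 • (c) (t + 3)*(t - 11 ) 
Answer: b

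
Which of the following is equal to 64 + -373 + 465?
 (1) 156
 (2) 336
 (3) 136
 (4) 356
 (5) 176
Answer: 1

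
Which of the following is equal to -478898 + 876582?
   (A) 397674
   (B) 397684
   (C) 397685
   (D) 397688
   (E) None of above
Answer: B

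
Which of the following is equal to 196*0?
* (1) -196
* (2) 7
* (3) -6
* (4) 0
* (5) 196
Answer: 4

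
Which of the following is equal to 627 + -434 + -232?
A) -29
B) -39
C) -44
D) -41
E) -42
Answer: B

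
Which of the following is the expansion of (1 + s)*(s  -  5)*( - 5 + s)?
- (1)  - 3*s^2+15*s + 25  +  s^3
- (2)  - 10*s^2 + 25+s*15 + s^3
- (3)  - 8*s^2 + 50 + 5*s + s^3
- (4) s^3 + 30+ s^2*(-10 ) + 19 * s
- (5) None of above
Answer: 5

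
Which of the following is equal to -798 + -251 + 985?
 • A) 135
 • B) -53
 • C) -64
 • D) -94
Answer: C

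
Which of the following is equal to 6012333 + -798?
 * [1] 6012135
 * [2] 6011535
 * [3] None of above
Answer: 2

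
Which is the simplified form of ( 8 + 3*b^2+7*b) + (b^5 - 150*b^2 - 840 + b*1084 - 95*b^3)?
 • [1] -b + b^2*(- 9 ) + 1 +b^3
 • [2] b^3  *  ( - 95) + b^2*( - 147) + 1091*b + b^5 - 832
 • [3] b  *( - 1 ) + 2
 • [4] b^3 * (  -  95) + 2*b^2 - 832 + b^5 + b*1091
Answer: 2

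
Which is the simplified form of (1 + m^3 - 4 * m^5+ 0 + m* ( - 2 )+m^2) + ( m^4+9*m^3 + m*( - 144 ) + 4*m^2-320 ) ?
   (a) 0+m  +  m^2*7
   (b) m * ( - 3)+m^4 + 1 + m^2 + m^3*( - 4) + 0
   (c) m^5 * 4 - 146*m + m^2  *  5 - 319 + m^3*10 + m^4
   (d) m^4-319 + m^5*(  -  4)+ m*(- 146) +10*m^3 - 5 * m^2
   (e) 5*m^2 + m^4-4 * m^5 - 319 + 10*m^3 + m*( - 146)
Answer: e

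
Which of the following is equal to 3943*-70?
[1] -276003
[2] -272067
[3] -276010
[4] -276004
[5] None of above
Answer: 3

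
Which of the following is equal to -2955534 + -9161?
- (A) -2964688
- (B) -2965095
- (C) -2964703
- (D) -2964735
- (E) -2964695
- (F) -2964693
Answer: E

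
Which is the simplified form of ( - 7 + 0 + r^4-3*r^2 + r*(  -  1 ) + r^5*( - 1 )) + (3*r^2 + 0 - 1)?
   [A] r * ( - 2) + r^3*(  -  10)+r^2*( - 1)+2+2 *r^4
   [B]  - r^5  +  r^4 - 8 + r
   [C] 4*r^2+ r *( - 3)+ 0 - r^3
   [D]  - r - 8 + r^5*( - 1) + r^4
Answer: D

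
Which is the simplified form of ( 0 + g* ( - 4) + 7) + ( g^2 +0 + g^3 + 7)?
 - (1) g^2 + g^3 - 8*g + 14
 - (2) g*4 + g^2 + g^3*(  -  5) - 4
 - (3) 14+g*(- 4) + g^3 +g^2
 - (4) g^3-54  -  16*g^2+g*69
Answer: 3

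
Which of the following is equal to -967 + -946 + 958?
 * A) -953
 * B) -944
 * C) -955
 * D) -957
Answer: C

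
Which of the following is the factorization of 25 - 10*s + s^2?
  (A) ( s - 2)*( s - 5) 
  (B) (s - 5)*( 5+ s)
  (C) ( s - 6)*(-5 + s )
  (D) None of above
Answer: D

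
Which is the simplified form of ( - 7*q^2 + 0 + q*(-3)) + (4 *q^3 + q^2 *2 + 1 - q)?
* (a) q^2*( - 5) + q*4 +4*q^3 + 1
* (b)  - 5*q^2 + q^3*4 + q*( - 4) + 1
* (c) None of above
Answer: b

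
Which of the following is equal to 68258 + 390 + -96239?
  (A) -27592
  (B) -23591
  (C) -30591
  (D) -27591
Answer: D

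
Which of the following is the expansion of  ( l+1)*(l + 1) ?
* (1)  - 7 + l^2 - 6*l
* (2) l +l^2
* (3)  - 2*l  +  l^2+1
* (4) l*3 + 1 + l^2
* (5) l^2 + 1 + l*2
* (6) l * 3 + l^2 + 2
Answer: 5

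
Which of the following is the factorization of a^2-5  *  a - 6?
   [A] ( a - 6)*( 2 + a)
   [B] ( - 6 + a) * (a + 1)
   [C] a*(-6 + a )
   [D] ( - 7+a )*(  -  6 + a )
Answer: B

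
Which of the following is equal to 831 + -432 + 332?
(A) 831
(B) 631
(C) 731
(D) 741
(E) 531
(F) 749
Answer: C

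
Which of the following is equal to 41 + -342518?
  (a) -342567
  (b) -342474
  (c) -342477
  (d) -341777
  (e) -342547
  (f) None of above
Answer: c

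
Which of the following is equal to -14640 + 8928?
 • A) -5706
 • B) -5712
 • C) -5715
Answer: B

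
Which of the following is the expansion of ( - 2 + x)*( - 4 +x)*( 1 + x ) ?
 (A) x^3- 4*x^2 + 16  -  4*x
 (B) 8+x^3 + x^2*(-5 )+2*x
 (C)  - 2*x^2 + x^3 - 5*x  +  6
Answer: B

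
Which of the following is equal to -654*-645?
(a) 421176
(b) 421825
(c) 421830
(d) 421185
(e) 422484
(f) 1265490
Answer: c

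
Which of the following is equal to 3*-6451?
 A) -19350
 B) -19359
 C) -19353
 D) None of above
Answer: C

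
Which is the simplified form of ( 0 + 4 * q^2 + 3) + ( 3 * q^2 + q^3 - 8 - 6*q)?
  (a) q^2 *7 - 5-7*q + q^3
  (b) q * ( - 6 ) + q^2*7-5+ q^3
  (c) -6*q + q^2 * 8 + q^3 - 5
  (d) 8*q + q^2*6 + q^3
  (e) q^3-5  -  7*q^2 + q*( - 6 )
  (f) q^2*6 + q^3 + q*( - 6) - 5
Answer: b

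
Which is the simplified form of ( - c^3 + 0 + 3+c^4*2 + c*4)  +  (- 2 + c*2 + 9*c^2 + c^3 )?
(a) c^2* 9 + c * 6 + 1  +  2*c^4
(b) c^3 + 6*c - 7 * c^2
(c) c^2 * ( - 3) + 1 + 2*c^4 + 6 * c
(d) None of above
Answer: a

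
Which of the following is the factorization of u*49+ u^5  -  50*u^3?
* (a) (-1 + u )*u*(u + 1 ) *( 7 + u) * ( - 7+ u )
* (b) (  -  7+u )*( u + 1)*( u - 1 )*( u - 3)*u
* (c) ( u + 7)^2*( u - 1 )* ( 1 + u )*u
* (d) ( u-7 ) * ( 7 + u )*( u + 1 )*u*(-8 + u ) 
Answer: a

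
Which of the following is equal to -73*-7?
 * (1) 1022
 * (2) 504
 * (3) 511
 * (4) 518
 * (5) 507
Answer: 3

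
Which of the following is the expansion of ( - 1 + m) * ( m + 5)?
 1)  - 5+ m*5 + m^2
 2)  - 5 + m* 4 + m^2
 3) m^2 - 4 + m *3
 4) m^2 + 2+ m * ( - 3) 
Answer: 2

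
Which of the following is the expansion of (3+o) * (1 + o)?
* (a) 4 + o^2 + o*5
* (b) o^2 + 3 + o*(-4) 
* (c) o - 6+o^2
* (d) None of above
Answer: d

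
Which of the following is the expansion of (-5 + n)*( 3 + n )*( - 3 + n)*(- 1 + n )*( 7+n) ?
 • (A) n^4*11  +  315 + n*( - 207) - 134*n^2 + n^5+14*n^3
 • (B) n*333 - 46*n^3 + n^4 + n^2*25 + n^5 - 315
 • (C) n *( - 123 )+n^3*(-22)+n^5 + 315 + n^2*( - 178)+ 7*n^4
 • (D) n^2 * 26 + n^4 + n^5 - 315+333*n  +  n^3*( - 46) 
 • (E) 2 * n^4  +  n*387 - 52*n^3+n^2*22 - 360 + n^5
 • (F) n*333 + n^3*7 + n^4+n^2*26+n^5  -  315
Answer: D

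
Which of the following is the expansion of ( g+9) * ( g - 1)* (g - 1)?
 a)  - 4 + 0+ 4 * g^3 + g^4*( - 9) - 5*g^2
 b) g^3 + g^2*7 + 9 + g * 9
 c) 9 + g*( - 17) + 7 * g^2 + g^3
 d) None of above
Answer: c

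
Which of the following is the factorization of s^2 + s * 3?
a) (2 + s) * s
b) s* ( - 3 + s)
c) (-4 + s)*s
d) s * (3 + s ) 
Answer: d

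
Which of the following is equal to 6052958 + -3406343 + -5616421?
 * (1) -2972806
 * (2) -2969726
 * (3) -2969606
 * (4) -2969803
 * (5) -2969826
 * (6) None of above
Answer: 6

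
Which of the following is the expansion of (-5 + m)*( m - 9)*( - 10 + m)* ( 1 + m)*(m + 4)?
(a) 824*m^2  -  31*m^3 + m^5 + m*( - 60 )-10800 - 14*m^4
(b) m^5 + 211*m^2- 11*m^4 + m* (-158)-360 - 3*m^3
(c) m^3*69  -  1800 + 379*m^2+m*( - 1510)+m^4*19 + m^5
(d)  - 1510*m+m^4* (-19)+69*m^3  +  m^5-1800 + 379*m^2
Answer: d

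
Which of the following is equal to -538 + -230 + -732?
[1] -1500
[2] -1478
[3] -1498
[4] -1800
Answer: 1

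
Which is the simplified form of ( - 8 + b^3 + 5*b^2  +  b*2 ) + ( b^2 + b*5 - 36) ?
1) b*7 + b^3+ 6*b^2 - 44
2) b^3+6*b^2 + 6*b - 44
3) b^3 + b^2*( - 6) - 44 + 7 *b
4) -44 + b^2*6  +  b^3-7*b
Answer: 1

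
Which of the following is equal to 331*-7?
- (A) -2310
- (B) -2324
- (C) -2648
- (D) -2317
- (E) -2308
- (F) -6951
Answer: D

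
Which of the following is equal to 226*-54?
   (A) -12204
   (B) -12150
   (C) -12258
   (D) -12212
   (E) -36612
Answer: A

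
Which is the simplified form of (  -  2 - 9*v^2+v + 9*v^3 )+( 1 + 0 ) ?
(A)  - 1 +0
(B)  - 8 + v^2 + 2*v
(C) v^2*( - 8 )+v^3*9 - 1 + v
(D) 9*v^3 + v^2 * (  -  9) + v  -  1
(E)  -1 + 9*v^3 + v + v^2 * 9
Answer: D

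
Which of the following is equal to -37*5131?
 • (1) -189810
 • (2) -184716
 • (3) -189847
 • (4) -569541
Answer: 3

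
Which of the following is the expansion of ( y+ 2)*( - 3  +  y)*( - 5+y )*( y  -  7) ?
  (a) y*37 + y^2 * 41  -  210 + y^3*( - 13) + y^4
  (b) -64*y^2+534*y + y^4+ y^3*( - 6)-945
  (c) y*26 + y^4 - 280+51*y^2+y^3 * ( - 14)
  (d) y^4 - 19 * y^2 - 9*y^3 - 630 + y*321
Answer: a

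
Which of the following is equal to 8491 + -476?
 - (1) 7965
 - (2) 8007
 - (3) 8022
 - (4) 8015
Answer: 4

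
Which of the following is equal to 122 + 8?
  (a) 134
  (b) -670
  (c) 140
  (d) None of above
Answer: d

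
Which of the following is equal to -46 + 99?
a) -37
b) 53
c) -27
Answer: b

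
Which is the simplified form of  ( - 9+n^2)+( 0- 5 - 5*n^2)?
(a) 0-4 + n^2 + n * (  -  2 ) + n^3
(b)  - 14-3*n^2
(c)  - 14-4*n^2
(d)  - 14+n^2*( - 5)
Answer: c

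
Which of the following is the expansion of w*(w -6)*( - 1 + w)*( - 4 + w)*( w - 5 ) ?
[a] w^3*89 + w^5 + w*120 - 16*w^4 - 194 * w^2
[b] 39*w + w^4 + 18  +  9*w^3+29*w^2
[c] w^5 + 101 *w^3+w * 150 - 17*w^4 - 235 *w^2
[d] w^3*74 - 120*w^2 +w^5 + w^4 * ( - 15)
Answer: a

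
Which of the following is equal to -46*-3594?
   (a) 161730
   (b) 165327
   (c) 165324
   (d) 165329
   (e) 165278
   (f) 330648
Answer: c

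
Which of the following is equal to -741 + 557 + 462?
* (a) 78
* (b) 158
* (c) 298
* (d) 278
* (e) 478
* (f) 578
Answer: d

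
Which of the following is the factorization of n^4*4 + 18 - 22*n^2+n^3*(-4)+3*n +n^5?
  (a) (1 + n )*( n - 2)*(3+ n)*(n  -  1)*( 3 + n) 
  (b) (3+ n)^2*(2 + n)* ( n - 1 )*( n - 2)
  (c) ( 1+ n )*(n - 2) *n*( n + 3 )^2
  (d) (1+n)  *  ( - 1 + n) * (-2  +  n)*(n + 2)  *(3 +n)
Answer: a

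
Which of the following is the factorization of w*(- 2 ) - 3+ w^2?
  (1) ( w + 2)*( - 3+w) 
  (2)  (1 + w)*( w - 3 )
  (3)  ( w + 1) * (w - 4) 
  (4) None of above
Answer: 2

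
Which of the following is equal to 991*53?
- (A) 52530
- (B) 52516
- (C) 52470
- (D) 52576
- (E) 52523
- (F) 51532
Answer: E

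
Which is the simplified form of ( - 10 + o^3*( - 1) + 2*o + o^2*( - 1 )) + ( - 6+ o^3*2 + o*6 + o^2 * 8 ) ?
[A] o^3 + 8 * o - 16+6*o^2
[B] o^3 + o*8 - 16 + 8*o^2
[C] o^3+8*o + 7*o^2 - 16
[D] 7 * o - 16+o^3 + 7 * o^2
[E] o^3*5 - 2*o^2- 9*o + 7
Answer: C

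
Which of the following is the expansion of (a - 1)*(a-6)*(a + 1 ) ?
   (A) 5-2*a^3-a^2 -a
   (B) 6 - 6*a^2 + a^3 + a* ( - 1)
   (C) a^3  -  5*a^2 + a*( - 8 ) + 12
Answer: B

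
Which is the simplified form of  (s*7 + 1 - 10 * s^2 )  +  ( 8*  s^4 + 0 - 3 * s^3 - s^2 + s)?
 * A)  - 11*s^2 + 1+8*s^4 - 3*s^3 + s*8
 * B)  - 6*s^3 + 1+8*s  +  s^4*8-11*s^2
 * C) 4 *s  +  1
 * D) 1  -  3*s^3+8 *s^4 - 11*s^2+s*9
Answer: A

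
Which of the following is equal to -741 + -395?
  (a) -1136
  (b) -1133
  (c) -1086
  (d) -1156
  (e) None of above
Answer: a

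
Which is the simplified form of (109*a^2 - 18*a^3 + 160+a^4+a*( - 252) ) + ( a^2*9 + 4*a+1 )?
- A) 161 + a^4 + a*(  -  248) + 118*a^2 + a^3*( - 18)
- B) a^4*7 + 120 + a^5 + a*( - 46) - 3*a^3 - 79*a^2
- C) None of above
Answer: A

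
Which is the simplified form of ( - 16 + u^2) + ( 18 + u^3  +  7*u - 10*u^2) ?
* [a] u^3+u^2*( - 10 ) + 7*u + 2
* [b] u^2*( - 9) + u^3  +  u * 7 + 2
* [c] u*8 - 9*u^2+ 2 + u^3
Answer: b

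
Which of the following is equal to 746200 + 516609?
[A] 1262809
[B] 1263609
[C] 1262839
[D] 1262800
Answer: A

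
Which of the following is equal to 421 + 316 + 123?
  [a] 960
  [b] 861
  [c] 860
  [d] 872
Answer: c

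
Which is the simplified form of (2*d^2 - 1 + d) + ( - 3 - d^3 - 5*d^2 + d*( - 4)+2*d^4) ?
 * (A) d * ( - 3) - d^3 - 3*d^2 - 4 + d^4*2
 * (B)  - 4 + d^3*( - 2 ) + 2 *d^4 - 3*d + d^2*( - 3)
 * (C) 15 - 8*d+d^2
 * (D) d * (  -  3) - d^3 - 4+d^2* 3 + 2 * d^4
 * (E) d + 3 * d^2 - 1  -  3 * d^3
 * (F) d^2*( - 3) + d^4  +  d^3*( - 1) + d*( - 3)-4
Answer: A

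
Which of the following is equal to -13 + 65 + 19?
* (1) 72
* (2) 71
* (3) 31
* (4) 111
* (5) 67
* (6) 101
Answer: 2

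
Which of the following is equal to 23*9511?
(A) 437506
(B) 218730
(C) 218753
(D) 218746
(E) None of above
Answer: C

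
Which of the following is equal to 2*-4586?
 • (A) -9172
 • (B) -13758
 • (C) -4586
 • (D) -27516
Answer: A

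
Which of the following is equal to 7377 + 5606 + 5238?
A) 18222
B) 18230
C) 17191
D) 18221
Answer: D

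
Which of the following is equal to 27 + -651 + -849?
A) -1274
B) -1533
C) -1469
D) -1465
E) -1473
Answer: E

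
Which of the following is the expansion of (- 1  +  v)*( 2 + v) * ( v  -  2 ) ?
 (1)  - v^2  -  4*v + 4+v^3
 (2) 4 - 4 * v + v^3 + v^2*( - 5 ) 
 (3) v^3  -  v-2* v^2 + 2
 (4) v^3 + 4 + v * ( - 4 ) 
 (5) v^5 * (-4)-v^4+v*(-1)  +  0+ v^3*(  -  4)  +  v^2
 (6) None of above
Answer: 1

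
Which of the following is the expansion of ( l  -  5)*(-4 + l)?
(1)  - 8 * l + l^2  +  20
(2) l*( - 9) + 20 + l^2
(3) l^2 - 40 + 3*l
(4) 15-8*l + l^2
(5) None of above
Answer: 2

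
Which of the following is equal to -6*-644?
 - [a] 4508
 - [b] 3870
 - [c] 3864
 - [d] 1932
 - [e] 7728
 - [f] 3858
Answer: c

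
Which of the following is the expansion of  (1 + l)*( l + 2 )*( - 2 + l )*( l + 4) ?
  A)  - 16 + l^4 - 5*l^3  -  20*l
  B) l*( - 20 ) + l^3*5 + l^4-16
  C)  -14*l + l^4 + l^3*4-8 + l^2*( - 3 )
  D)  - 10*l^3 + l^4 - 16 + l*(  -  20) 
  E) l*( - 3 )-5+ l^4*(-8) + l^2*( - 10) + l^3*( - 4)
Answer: B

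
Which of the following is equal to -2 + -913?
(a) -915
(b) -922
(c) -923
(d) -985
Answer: a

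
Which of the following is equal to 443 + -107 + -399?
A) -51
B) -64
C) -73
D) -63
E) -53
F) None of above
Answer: D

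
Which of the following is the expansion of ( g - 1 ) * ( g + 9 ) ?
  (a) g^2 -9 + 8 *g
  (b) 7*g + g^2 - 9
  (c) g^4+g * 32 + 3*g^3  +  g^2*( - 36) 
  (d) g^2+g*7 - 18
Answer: a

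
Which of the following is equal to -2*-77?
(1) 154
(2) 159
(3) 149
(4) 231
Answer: 1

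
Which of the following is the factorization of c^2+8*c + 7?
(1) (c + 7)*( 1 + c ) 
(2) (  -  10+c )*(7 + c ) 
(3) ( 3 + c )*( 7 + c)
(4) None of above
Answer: 1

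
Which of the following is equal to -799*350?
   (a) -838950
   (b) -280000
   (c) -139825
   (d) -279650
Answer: d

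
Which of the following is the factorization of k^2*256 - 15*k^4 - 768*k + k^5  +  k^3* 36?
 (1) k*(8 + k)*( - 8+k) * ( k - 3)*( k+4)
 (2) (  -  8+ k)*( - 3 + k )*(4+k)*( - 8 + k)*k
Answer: 2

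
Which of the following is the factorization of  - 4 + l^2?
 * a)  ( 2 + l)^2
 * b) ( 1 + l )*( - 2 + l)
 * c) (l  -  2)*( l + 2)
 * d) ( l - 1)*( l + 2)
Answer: c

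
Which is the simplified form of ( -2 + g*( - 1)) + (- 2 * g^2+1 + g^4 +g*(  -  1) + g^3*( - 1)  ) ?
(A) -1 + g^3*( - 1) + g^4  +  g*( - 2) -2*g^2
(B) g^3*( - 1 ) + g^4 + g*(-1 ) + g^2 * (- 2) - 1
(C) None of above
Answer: A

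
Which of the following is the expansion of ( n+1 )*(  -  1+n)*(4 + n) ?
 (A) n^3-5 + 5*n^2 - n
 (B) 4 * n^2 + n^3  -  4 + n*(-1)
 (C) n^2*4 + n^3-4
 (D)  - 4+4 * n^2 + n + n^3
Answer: B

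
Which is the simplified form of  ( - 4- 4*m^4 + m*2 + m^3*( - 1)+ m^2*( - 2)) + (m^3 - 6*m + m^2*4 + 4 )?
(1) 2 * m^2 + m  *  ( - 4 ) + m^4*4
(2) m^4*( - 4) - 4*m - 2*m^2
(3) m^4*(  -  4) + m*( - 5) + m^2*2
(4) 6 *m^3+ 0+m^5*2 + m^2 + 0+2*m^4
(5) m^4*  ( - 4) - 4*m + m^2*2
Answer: 5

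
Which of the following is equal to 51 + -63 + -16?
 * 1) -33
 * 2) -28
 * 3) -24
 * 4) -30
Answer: 2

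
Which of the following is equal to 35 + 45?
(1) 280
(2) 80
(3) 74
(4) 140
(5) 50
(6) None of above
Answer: 2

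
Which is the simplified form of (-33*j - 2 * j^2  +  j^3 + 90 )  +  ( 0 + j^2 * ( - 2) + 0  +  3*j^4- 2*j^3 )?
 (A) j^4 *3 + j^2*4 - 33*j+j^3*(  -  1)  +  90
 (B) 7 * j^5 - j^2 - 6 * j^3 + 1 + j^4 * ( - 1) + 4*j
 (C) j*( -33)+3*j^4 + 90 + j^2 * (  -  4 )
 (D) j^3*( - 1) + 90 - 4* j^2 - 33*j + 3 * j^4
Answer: D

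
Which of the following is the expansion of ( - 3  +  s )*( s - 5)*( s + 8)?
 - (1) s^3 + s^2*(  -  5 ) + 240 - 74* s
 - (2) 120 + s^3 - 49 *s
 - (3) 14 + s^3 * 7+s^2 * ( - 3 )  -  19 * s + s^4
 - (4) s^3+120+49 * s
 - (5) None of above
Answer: 2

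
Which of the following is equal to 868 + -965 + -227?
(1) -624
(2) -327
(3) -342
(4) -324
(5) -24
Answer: 4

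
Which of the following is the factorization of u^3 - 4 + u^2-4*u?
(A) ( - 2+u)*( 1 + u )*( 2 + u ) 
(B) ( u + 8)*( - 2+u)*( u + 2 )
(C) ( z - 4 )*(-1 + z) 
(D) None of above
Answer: A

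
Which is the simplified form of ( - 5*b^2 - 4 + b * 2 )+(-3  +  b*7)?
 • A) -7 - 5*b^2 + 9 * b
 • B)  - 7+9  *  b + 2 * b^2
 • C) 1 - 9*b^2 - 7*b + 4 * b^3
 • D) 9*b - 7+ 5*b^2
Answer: A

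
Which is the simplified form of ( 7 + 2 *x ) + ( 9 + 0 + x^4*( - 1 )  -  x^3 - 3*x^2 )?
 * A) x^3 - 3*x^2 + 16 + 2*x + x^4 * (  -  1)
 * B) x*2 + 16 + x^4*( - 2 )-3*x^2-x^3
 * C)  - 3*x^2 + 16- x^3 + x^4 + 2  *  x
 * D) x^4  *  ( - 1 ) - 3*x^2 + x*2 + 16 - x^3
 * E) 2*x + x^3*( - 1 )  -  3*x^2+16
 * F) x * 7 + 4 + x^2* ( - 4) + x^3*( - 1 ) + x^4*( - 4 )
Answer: D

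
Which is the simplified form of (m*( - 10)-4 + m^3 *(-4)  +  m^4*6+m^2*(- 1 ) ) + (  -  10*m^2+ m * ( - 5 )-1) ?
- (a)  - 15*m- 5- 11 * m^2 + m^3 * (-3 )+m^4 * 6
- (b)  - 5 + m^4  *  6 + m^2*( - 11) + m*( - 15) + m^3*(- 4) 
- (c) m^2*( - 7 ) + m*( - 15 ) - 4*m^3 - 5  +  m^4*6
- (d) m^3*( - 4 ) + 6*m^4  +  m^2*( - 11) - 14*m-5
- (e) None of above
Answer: b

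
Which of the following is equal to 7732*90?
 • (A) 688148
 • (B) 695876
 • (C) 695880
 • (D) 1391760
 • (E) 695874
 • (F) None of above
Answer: C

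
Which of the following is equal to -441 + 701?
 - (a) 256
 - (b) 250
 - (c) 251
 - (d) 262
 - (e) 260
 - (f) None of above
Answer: e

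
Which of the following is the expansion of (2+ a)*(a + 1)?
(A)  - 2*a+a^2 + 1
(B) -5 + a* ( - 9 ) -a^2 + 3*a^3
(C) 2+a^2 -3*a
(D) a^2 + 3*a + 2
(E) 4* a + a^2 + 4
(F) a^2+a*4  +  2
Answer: D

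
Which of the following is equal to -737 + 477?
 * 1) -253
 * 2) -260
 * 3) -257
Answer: 2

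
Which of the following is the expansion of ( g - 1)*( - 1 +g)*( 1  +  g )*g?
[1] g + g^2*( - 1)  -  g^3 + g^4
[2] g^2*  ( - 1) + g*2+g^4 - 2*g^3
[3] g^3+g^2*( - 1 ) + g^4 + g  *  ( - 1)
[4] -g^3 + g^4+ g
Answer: 1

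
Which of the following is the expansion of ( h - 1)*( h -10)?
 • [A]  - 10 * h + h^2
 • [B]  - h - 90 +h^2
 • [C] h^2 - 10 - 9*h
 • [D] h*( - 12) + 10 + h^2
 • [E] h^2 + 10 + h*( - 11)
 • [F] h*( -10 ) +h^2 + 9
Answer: E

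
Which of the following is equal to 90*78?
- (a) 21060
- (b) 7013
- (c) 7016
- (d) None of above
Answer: d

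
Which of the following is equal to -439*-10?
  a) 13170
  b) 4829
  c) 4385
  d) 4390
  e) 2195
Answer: d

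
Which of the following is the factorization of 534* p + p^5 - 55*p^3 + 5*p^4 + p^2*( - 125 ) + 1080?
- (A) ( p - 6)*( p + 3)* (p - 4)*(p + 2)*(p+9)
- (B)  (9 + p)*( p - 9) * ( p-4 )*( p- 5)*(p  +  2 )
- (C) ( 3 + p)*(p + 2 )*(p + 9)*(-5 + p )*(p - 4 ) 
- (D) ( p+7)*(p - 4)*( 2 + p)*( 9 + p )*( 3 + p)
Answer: C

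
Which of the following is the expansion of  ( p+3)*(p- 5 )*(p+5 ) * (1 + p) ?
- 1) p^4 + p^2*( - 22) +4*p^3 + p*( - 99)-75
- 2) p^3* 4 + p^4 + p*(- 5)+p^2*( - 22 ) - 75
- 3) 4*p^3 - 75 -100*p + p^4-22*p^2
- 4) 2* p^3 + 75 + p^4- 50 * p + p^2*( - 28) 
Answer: 3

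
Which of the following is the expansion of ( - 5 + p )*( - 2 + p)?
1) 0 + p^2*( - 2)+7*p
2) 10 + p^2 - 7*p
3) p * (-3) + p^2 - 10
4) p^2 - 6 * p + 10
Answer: 2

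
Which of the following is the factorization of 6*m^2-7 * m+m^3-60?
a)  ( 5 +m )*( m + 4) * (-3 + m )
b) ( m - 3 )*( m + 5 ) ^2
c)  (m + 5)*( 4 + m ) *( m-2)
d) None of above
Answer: a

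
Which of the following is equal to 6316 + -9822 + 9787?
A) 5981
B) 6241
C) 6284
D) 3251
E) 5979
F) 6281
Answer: F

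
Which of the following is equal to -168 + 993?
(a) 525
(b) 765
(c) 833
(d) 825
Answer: d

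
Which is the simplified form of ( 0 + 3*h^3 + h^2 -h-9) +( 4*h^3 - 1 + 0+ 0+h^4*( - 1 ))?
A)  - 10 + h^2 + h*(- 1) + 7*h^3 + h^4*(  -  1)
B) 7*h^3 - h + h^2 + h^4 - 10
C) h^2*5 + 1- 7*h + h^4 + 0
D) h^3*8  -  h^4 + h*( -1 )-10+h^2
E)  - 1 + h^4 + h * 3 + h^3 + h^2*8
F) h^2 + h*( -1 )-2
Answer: A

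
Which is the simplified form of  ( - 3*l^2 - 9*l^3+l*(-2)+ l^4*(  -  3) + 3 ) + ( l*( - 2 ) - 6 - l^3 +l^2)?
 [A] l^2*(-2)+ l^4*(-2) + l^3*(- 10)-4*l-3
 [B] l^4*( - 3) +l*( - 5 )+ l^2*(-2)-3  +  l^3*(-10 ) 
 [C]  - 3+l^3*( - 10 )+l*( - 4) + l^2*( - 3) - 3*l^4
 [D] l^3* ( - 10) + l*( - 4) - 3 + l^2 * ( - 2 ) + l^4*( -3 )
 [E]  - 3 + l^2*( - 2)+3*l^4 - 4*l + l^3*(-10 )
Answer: D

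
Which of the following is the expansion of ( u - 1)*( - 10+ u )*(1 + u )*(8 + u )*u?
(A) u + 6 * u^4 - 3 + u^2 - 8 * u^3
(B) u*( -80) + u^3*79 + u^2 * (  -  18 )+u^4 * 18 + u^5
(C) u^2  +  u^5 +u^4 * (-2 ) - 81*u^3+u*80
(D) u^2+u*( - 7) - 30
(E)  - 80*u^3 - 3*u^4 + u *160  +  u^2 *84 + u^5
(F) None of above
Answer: F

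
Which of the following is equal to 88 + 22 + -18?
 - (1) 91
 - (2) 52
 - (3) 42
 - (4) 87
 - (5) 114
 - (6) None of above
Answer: 6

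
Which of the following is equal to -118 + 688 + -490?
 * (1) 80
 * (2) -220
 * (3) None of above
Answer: 1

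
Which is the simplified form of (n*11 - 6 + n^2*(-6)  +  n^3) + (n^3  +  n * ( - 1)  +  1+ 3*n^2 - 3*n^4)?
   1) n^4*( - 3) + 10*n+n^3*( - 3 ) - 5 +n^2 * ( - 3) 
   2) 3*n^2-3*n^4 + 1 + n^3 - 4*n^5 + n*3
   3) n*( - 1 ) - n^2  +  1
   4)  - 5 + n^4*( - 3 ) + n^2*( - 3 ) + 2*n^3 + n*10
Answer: 4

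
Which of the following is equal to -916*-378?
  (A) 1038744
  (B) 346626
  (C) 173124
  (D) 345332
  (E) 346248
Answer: E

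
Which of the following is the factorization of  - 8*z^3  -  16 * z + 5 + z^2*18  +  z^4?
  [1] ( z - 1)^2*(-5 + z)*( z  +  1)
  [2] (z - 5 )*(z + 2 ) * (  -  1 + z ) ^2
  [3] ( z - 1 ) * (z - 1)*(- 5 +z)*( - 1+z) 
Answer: 3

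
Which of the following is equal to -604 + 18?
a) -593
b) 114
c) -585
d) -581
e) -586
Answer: e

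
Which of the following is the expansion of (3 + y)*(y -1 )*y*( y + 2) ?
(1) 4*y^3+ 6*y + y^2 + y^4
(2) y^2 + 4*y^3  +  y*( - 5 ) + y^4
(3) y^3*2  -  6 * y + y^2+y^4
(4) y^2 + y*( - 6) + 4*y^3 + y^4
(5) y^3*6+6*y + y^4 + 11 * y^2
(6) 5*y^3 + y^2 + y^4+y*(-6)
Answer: 4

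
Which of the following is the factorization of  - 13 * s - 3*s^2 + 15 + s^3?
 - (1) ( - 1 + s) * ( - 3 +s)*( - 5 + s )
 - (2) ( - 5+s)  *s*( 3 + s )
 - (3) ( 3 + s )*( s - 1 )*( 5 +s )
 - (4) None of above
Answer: 4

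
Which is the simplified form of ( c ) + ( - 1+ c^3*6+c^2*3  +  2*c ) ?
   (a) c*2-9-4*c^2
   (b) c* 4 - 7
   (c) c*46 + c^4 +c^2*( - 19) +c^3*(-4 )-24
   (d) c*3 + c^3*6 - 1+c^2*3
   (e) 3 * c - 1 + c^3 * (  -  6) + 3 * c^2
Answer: d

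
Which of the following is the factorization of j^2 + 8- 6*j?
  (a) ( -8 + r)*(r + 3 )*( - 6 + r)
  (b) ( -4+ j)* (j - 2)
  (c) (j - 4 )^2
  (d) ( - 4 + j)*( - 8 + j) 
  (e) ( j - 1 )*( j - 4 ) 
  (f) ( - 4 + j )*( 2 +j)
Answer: b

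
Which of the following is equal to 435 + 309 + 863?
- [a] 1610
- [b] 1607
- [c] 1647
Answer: b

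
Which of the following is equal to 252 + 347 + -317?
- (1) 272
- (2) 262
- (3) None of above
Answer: 3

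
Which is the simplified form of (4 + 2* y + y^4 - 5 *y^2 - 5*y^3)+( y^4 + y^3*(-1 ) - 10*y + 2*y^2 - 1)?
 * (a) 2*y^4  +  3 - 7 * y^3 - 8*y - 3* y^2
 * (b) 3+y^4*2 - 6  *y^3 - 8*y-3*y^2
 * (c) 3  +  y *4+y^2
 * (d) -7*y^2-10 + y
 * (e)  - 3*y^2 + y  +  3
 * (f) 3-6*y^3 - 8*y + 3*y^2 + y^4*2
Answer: b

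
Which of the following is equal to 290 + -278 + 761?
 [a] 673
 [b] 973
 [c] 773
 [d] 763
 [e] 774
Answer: c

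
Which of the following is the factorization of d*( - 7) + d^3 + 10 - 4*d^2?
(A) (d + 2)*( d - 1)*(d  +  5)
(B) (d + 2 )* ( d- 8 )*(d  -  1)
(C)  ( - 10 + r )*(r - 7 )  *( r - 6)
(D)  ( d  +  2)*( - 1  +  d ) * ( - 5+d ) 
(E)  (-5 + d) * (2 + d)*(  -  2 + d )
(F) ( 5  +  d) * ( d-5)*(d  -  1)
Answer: D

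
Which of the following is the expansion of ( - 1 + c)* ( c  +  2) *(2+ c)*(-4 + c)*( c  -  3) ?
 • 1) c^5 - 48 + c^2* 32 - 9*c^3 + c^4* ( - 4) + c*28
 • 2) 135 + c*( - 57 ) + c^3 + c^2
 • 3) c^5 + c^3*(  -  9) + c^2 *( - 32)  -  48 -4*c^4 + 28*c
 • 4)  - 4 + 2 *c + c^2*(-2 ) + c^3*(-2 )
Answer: 1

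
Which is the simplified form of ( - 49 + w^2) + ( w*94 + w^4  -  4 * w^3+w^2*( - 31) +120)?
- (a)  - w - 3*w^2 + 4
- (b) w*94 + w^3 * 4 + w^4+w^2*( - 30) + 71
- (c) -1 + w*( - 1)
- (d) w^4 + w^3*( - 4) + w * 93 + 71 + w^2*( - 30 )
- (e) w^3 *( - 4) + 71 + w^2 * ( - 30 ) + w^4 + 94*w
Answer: e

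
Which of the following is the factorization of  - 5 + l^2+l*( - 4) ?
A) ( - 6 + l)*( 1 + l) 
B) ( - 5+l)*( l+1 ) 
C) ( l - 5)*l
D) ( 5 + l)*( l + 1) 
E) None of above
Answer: B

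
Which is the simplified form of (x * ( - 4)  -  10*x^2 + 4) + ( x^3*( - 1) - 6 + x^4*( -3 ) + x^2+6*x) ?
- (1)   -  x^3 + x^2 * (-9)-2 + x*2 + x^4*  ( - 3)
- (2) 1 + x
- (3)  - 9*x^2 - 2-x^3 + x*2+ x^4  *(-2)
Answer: 1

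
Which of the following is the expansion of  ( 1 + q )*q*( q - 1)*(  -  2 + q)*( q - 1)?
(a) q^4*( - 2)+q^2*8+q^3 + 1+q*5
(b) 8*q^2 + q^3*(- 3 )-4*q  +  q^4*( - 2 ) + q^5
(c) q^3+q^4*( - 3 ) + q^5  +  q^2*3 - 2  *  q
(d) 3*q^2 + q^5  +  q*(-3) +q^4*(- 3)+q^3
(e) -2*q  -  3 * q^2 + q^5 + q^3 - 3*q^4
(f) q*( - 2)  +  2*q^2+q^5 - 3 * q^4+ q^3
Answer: c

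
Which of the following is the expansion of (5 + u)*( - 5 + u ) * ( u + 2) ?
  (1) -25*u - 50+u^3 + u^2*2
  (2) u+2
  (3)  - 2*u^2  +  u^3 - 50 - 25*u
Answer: 1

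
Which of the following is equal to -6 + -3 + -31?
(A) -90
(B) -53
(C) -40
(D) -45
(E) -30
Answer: C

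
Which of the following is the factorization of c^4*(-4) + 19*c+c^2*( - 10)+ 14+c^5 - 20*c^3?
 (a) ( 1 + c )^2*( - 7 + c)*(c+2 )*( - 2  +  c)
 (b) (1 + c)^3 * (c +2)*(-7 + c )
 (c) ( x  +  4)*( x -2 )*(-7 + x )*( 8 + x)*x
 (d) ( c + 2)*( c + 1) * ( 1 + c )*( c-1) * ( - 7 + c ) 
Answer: d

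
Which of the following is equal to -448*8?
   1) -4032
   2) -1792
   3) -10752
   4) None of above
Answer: 4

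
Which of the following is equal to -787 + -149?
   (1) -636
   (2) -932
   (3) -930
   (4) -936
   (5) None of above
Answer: 4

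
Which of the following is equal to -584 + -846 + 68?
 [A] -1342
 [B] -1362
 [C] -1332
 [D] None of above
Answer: B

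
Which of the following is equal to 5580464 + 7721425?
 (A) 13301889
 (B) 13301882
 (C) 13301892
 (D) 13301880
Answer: A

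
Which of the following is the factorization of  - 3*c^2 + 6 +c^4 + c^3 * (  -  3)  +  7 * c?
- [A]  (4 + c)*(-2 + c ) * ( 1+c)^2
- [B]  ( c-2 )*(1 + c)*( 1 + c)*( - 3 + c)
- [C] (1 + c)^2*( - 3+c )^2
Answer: B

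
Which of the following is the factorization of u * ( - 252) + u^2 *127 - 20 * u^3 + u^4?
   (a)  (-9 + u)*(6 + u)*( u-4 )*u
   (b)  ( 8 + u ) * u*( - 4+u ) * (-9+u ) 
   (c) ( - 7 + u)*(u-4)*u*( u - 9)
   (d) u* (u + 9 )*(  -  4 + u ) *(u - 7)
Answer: c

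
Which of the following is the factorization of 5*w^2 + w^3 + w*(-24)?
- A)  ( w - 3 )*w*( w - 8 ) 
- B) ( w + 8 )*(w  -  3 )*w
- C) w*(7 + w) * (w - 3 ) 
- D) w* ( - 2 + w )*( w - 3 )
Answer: B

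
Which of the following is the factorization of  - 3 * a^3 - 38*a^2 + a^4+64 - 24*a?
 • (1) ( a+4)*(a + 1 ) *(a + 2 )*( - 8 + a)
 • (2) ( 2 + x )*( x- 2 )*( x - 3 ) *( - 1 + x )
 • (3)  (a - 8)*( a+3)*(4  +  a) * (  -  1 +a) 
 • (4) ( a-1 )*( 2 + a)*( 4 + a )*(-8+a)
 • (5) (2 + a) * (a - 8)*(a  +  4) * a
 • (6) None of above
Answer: 4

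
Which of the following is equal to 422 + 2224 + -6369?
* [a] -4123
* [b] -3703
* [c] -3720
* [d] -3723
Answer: d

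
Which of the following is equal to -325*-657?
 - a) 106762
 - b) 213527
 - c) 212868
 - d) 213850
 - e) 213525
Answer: e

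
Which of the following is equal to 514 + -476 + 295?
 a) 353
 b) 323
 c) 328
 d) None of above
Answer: d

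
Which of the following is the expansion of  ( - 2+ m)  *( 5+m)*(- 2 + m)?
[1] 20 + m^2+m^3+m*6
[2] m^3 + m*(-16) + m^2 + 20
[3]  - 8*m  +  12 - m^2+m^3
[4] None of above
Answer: 2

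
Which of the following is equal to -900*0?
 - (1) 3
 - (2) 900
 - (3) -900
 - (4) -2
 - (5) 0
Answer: 5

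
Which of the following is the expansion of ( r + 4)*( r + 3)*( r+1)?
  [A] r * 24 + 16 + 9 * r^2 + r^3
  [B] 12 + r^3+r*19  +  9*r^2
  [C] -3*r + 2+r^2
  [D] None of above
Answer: D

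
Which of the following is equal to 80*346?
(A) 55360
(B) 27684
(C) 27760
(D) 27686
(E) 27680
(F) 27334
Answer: E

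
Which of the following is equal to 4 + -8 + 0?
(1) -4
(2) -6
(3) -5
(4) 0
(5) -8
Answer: 1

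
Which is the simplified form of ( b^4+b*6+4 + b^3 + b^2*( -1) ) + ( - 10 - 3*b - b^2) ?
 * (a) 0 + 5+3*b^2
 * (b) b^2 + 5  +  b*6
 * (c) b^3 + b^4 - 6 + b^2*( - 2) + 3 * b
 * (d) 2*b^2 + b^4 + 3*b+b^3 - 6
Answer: c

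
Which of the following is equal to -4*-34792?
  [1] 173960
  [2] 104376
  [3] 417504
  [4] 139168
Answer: 4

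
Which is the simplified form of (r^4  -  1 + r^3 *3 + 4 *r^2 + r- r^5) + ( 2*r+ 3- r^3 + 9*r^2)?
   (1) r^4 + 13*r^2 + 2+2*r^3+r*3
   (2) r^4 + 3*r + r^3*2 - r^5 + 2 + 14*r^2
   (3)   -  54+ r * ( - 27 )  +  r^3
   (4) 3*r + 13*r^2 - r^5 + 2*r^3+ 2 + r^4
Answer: 4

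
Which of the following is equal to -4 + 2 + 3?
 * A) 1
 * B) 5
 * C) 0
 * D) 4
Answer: A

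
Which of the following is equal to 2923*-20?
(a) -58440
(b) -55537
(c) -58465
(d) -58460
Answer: d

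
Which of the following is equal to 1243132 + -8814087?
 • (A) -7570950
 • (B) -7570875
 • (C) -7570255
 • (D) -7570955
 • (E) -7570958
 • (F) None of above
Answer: D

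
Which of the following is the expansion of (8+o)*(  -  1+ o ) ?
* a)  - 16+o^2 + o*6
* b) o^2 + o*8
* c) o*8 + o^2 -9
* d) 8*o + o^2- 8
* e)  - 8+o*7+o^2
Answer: e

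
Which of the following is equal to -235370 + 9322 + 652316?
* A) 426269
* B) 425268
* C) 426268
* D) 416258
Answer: C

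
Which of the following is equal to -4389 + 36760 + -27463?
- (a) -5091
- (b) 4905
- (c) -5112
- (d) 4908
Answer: d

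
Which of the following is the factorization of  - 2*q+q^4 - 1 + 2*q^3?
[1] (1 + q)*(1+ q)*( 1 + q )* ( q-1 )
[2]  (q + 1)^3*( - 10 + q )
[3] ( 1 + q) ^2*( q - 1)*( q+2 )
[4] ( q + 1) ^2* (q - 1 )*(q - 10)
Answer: 1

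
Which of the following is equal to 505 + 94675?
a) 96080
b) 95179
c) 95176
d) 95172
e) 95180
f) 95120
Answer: e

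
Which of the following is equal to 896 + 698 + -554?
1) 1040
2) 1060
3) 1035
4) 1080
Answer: 1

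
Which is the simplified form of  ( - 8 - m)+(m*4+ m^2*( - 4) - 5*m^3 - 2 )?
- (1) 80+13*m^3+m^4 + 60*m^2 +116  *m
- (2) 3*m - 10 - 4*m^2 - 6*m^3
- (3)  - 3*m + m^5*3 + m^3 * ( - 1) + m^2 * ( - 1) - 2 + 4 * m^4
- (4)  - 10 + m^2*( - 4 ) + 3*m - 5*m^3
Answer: 4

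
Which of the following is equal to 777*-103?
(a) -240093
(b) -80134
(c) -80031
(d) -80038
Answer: c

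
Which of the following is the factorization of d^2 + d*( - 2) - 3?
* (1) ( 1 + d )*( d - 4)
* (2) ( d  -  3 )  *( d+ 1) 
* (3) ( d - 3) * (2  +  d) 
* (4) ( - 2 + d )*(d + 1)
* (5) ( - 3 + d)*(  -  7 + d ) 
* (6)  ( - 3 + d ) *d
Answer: 2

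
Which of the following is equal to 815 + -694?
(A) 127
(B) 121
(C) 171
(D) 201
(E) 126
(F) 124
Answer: B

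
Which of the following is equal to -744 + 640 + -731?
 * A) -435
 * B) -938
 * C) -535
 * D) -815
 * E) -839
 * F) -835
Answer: F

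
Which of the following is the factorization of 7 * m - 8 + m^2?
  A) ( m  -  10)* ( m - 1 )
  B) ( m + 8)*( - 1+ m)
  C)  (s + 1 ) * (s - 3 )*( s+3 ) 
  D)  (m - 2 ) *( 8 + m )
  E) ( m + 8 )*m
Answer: B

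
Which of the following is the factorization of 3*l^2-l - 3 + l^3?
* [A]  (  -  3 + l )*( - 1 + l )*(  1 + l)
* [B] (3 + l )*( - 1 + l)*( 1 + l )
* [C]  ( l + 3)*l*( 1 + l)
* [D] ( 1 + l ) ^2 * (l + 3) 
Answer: B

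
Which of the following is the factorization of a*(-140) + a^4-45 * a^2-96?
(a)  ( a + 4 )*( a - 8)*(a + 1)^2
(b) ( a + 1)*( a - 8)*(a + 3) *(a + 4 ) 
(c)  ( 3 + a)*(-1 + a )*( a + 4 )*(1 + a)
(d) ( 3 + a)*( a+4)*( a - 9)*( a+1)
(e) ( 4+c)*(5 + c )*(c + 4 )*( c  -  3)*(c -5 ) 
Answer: b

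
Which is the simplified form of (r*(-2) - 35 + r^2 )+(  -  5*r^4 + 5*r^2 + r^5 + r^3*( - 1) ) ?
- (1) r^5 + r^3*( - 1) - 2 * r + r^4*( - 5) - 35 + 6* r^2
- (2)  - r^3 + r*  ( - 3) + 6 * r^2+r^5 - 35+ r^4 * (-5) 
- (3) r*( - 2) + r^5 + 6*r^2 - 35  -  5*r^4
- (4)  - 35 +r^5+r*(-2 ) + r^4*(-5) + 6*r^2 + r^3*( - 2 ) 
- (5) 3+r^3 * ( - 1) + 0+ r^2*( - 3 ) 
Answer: 1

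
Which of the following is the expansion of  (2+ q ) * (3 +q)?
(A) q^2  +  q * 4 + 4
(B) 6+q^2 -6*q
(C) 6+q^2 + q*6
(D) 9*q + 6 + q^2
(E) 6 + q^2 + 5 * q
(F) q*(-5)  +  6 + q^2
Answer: E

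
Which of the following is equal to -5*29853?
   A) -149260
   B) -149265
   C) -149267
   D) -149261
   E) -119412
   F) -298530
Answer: B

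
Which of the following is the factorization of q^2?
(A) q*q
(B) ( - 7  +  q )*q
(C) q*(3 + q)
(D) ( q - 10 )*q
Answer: A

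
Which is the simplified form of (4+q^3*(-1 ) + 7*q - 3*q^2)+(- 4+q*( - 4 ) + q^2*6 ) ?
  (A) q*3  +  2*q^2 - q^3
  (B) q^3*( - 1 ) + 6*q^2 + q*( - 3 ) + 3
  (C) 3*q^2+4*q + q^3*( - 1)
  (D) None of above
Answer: D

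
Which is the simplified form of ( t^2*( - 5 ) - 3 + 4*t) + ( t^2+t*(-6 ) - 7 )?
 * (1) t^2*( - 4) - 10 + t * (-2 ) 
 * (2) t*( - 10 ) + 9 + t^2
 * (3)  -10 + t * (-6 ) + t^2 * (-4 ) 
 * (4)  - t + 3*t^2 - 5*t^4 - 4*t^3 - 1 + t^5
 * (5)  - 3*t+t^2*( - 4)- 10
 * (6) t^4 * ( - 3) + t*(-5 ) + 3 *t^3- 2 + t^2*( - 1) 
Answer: 1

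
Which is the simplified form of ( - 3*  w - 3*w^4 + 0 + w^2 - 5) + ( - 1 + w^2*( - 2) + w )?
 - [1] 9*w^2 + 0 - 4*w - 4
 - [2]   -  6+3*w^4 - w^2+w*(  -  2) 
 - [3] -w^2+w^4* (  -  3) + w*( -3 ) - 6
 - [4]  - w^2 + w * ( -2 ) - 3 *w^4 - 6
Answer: 4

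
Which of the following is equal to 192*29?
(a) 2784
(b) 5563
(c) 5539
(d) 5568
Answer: d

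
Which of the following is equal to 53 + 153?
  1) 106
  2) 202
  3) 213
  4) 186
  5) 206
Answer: 5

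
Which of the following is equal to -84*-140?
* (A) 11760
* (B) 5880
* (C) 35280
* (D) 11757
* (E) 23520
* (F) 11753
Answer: A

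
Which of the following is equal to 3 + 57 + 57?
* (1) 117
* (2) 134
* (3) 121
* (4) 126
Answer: 1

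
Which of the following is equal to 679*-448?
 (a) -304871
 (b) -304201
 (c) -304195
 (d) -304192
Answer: d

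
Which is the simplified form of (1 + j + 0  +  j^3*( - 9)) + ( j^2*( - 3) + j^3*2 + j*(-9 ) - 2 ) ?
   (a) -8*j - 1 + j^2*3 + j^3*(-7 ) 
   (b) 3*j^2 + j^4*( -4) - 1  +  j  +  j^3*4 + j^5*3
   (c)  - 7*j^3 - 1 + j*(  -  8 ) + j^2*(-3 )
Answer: c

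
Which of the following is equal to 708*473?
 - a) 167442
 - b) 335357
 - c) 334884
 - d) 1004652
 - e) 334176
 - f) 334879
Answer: c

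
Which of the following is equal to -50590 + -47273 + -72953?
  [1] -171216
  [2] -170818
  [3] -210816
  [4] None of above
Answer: 4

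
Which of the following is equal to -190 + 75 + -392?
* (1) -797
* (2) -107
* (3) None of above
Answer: 3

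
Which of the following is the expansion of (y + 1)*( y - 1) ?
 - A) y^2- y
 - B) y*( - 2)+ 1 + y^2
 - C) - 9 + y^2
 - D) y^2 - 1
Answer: D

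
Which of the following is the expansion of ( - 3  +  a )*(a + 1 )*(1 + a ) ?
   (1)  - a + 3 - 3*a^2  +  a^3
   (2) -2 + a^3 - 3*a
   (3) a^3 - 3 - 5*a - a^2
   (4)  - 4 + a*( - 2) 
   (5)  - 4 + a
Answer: 3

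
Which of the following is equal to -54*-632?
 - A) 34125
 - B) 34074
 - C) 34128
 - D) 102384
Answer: C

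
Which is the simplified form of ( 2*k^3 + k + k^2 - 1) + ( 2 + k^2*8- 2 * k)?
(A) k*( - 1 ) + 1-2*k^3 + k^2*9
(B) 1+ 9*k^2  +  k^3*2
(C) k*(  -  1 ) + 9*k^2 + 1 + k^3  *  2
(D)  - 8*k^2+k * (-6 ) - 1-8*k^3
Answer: C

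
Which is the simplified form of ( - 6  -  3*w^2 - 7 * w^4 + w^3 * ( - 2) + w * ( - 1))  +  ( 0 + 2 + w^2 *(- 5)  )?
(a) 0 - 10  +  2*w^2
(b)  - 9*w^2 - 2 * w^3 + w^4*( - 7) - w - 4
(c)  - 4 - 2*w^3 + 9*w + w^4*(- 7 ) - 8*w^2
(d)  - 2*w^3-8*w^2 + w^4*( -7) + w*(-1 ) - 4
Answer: d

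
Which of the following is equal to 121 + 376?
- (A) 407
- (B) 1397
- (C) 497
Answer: C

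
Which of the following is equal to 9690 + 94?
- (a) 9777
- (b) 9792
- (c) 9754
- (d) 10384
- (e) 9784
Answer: e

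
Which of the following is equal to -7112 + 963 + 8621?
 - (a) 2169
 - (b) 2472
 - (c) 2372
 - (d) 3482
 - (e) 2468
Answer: b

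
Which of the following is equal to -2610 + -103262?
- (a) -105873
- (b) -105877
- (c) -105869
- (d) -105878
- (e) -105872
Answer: e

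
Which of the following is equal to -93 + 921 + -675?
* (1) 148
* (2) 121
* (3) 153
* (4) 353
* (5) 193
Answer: 3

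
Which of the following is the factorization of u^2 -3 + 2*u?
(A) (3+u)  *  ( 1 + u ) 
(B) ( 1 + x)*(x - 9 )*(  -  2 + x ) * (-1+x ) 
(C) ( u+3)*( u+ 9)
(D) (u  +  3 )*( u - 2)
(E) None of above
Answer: E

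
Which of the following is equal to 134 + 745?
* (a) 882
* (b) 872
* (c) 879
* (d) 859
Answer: c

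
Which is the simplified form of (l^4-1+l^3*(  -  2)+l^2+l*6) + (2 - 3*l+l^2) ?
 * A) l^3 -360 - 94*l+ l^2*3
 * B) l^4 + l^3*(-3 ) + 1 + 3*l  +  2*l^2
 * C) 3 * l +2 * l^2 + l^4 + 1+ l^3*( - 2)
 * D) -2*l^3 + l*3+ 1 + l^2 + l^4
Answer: C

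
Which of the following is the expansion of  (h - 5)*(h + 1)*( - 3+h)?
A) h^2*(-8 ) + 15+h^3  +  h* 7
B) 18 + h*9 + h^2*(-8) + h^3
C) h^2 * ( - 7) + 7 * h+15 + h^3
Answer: C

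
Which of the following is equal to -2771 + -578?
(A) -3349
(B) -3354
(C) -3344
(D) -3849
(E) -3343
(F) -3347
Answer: A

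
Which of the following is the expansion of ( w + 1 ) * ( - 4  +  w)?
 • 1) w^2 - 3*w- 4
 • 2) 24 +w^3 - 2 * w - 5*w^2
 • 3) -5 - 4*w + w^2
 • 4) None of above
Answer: 1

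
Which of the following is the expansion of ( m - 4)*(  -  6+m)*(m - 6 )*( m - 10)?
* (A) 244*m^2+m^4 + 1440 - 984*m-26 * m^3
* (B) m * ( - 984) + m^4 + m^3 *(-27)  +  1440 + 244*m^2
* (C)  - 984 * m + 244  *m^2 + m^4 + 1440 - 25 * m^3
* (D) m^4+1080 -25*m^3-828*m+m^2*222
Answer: A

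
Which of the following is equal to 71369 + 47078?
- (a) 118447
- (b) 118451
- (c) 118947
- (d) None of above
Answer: a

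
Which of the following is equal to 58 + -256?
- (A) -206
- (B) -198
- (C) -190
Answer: B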